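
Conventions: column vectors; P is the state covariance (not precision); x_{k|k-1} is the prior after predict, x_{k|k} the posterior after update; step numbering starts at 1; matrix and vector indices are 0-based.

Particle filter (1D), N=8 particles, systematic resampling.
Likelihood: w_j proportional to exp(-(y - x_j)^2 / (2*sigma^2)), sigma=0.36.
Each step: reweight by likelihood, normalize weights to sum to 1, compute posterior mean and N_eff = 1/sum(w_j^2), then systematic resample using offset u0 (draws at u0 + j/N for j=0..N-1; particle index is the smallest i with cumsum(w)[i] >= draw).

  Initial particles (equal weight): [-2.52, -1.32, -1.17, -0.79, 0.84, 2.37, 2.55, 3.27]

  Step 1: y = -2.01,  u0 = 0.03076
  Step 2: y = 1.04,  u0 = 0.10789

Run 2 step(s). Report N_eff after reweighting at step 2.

N_eff = 1.2913

step 1: w=[0.6163, 0.2678, 0.1105, 0.0054, 0.0000, 0.0000, 0.0000, 0.0000]  mean=-2.0401  Neff=2.1562  idx=[0, 0, 0, 0, 0, 1, 1, 2]
step 2: w=[0.0000, 0.0000, 0.0000, 0.0000, 0.0000, 0.0622, 0.0622, 0.8756]  mean=-1.1887  Neff=1.2913  idx=[6, 7, 7, 7, 7, 7, 7, 7]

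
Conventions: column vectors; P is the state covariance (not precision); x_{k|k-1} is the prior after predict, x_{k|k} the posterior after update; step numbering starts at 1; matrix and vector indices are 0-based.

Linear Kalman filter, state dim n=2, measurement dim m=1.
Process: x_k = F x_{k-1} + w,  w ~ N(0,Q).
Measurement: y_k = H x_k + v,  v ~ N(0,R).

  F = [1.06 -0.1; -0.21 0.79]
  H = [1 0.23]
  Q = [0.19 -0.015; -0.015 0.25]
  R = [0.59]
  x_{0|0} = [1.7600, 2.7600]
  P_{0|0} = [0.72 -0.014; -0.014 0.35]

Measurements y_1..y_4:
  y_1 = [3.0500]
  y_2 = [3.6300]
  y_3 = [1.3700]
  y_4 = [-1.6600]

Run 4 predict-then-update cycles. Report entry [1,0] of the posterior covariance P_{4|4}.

P_post[1,0] = -0.2670

step 1: x^-=[1.5896, 1.8108]  P^-=[1.0055 -0.2149; -0.2149 0.5048]  S=[1.5233]  K=[0.6276; -0.0649]  nu=[1.0439]  x^+=[2.2448, 1.7431]  P^+=[0.4055 -0.1529; -0.1529 0.4984]
step 2: x^-=[2.2051, 0.9056]  P^-=[0.6830 -0.2759; -0.2759 0.6297]  S=[1.1794]  K=[0.5253; -0.1111]  nu=[1.2166]  x^+=[2.8442, 0.7704]  P^+=[0.3575 -0.2070; -0.2070 0.6151]
step 3: x^-=[2.9378, 0.0114]  P^-=[0.6418 -0.3209; -0.3209 0.7184]  S=[1.1222]  K=[0.5061; -0.1387]  nu=[-1.5704]  x^+=[2.1430, 0.2292]  P^+=[0.3543 -0.2421; -0.2421 0.6968]
step 4: x^-=[2.2486, -0.2689]  P^-=[0.6464 -0.3567; -0.3567 0.7808]  S=[1.1136]  K=[0.5068; -0.1591]  nu=[-3.8468]  x^+=[0.2992, 0.3430]  P^+=[0.3604 -0.2670; -0.2670 0.7526]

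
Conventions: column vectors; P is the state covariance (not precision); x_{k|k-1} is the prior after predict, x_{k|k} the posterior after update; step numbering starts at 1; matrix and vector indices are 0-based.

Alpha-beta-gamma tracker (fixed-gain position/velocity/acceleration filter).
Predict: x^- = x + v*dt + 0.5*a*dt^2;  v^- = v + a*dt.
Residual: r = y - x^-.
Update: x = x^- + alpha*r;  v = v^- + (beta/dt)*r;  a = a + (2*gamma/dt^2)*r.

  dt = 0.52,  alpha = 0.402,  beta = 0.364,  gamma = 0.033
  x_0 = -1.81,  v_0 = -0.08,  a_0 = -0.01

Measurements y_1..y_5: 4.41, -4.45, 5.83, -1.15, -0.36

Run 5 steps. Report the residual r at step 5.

step 1: x_pred=-1.8530  r=6.2630  x^+=0.6648  v^+=4.2989  a^+=1.5187
step 2: x_pred=3.1055  r=-7.5555  x^+=0.0682  v^+=-0.2003  a^+=-0.3255
step 3: x_pred=-0.0800  r=5.9100  x^+=2.2958  v^+=3.7675  a^+=1.1170
step 4: x_pred=4.4059  r=-5.5559  x^+=2.1725  v^+=0.4592  a^+=-0.2391
step 5: x_pred=2.3789  r=-2.7389  x^+=1.2779  v^+=-1.5824  a^+=-0.9076

resid = -2.7389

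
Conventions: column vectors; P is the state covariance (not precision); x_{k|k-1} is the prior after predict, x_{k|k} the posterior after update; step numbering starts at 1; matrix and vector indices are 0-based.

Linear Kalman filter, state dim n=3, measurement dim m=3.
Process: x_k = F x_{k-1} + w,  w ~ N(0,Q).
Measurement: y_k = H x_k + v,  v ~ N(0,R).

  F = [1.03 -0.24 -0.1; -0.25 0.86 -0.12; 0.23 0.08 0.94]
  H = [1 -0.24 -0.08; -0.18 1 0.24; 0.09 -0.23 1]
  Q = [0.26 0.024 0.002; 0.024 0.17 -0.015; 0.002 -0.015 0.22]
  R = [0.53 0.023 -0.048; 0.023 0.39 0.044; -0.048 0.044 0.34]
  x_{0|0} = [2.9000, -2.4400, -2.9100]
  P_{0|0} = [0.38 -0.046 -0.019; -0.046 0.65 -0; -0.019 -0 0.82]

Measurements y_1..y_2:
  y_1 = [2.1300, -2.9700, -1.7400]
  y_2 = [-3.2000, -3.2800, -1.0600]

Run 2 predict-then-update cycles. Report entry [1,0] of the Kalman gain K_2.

K[1,0] = -0.0293

step 1: x^-=[3.8636, -2.4742, -2.2636]  P^-=[0.7354 -0.2398 -0.0167; -0.2398 0.7049 -0.0878; -0.0167 -0.0878 0.9589]  S=[1.4266 -0.5393 0.0436; -0.5393 1.2196 -0.0117; 0.0436 -0.0117 1.3895]  K=[0.5267 -0.0750 0.0581; -0.0616 0.5670 -0.1887; -0.0296 0.1129 0.7055]  nu=[-2.5085, 0.7429, -0.3932]  x^+=[2.4639, -1.8241, -2.3829]  P^+=[0.2828 0.0422 -0.0246; 0.0422 0.2167 0.0098; -0.0246 0.0098 0.2507]
step 2: x^-=[3.2139, -1.8988, -1.8191]  P^-=[0.5597 -0.0487 0.0169; -0.0487 0.3299 -0.0229; 0.0169 -0.0229 0.4503]  S=[1.1313 -0.2090 0.0187; -0.2090 0.7691 0.0364; 0.0187 0.0364 0.8278]  K=[0.4914 -0.0597 0.0864; -0.0293 0.4320 -0.1429; -0.0065 0.0791 0.5488]  nu=[-7.0151, -0.3661, 0.0332]  x^+=[-0.2085, -1.8562, -1.7843]  P^+=[0.2641 0.0420 -0.0110; 0.0420 0.1675 0.0066; -0.0110 0.0066 0.1929]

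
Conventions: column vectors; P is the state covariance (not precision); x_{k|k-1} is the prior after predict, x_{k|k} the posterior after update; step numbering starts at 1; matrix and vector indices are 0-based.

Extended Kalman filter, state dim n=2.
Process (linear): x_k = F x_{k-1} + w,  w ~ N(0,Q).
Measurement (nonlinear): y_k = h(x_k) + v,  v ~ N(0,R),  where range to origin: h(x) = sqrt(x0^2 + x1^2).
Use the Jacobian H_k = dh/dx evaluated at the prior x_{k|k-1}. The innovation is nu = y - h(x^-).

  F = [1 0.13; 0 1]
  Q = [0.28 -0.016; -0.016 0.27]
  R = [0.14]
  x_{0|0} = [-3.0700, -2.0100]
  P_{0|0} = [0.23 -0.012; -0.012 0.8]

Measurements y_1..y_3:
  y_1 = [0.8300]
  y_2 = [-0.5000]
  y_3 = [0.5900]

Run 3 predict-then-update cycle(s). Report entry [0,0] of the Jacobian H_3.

H_jac[0,0] = -0.1623

step 1: x^-=[-3.3313, -2.0100]  P^-=[0.5204 0.0760; 0.0760 1.0700]  H_jac=[-0.8562 -0.5166]  S=[0.8743]  K=[-0.5545; -0.7067]  nu=[-3.0607]  x^+=[-1.6340, 0.1529]  P^+=[0.2515 -0.2666; -0.2666 0.6334]
step 2: x^-=[-1.6142, 0.1529]  P^-=[0.4729 -0.2003; -0.2003 0.9034]  H_jac=[-0.9955 0.0943]  S=[0.6544]  K=[-0.7484; 0.4349]  nu=[-2.1214]  x^+=[-0.0266, -0.7697]  P^+=[0.1064 0.0127; 0.0127 0.7796]
step 3: x^-=[-0.1266, -0.7697]  P^-=[0.4029 0.0980; 0.0980 1.0496]  H_jac=[-0.1623 -0.9867]  S=[1.2040]  K=[-0.1347; -0.8734]  nu=[-0.1900]  x^+=[-0.1010, -0.6037]  P^+=[0.3811 -0.0436; -0.0436 0.1311]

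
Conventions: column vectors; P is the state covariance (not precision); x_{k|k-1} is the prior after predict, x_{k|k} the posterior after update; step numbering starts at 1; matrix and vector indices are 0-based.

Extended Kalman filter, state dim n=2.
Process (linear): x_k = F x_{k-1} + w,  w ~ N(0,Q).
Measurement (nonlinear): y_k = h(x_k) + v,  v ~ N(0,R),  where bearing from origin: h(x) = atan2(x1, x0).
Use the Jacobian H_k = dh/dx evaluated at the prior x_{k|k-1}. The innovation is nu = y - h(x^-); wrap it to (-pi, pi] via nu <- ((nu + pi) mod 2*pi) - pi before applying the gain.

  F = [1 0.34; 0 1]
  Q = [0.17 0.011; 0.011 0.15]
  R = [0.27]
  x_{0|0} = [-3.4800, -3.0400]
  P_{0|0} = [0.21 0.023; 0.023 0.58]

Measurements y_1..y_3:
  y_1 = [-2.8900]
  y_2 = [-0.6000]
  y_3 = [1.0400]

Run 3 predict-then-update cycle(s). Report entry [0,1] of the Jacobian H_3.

step 1: x^-=[-4.5136, -3.0400]  P^-=[0.4627 0.2312; 0.2312 0.7300]  H_jac=[0.1027 -0.1524]  S=[0.2846]  K=[0.0431; -0.3075]  nu=[-0.3411]  x^+=[-4.5283, -2.9351]  P^+=[0.4622 0.2350; 0.2350 0.7031]
step 2: x^-=[-5.5262, -2.9351]  P^-=[0.8732 0.4850; 0.4850 0.8531]  H_jac=[0.0750 -0.1411]  S=[0.2816]  K=[-0.0106; -0.2984]  nu=[2.0534]  x^+=[-5.5481, -3.5478]  P^+=[0.8732 0.4841; 0.4841 0.8280]
step 3: x^-=[-6.7543, -3.5478]  P^-=[1.4681 0.7766; 0.7766 0.9780]  H_jac=[0.0610 -0.1160]  S=[0.2776]  K=[-0.0023; -0.2383]  nu=[-2.5853]  x^+=[-6.7484, -2.9319]  P^+=[1.4681 0.7765; 0.7765 0.9622]

H_jac[0,1] = -0.1160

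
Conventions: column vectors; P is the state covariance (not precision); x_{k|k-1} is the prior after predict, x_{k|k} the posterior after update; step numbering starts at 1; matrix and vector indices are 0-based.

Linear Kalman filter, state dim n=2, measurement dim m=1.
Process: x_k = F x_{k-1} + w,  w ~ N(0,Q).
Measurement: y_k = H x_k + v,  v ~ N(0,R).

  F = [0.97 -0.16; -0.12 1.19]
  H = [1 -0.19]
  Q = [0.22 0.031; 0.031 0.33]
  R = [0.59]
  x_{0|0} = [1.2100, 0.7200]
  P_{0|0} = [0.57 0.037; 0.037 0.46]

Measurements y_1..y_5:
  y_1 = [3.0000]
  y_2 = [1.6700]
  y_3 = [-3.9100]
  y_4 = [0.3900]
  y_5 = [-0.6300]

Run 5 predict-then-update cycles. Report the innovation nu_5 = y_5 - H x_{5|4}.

innov = [0.3863]

step 1: x^-=[1.0585, 0.7116]  P^-=[0.7566 -0.0795; -0.0795 0.9790]  S=[1.4122]  K=[0.5465; -0.1880]  nu=[2.0767]  x^+=[2.1934, 0.3211]  P^+=[0.3349 0.0656; 0.0656 0.9291]
step 2: x^-=[2.0762, 0.1189]  P^-=[0.5385 -0.1079; -0.1079 1.6318]  S=[1.2284]  K=[0.4551; -0.3402]  nu=[-0.3836]  x^+=[1.9016, 0.2494]  P^+=[0.2841 0.0823; 0.0823 1.4896]
step 3: x^-=[1.8047, 0.0686]  P^-=[0.4999 -0.1891; -0.1891 2.4200]  S=[1.2492]  K=[0.4290; -0.5195]  nu=[-5.7016]  x^+=[-0.6412, 3.0306]  P^+=[0.2701 0.0892; 0.0892 2.0829]
step 4: x^-=[-1.1069, 3.6834]  P^-=[0.4997 -0.2923; -0.2923 3.2580]  S=[1.3184]  K=[0.4212; -0.6912]  nu=[2.1967]  x^+=[-0.1817, 2.1650]  P^+=[0.2659 0.0915; 0.0915 2.6281]
step 5: x^-=[-0.5227, 2.5981]  P^-=[0.5090 -0.3929; -0.3929 4.0293]  S=[1.3938]  K=[0.4188; -0.8312]  nu=[0.3863]  x^+=[-0.3609, 2.2770]  P^+=[0.2646 0.0922; 0.0922 3.0664]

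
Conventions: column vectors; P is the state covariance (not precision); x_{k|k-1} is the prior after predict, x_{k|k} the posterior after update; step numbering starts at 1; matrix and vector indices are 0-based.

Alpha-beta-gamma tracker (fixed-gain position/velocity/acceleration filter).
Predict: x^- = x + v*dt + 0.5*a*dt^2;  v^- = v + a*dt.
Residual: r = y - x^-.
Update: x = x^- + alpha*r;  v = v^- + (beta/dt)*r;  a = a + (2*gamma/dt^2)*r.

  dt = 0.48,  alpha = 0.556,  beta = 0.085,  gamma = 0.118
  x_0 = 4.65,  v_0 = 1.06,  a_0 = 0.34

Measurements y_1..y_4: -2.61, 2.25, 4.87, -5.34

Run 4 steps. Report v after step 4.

step 1: x_pred=5.1980  r=-7.8080  x^+=0.8567  v^+=-0.1595  a^+=-7.6577
step 2: x_pred=-0.1020  r=2.3520  x^+=1.2057  v^+=-3.4187  a^+=-5.2486
step 3: x_pred=-1.0399  r=5.9099  x^+=2.2460  v^+=-4.8915  a^+=0.8049
step 4: x_pred=-0.0092  r=-5.3308  x^+=-2.9731  v^+=-5.4491  a^+=-4.6555

v_post = -5.4491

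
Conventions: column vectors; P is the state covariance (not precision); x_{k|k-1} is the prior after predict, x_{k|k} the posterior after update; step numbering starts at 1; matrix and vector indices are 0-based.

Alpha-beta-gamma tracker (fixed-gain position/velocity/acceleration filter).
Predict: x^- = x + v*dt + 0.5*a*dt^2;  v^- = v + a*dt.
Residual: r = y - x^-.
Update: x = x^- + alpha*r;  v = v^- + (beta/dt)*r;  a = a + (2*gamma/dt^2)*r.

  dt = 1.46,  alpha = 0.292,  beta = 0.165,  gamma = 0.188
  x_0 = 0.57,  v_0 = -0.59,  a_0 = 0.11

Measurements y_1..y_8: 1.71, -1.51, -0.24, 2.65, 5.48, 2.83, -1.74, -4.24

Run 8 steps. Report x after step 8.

step 1: x_pred=-0.1742  r=1.8842  x^+=0.3760  v^+=-0.2165  a^+=0.4424
step 2: x_pred=0.5314  r=-2.0414  x^+=-0.0647  v^+=0.1987  a^+=0.0823
step 3: x_pred=0.3131  r=-0.5531  x^+=0.1516  v^+=0.2563  a^+=-0.0153
step 4: x_pred=0.5094  r=2.1406  x^+=1.1344  v^+=0.4758  a^+=0.3623
step 5: x_pred=2.2153  r=3.2647  x^+=3.1686  v^+=1.3737  a^+=0.9382
step 6: x_pred=6.1742  r=-3.3442  x^+=5.1977  v^+=2.3655  a^+=0.3483
step 7: x_pred=9.0225  r=-10.7625  x^+=5.8799  v^+=1.6577  a^+=-1.5502
step 8: x_pred=6.6479  r=-10.8879  x^+=3.4687  v^+=-1.8360  a^+=-3.4707

x_post = 3.4687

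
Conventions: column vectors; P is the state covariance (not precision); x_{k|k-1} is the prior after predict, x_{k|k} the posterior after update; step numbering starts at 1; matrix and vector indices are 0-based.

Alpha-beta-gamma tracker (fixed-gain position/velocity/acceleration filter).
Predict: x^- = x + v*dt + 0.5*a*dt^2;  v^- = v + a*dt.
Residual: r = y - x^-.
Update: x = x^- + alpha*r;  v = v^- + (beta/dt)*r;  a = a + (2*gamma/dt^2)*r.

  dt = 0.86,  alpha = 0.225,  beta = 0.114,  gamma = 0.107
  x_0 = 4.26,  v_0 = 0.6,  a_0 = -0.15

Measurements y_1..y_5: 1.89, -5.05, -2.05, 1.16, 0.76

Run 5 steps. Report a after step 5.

step 1: x_pred=4.7205  r=-2.8305  x^+=4.0837  v^+=0.0958  a^+=-0.9690
step 2: x_pred=3.8077  r=-8.8577  x^+=1.8147  v^+=-1.9117  a^+=-3.5319
step 3: x_pred=-1.1355  r=-0.9145  x^+=-1.3412  v^+=-5.0704  a^+=-3.7966
step 4: x_pred=-7.1058  r=8.2658  x^+=-5.2460  v^+=-7.2398  a^+=-1.4049
step 5: x_pred=-11.9917  r=12.7517  x^+=-9.1225  v^+=-6.7576  a^+=2.2847

a_post = 2.2847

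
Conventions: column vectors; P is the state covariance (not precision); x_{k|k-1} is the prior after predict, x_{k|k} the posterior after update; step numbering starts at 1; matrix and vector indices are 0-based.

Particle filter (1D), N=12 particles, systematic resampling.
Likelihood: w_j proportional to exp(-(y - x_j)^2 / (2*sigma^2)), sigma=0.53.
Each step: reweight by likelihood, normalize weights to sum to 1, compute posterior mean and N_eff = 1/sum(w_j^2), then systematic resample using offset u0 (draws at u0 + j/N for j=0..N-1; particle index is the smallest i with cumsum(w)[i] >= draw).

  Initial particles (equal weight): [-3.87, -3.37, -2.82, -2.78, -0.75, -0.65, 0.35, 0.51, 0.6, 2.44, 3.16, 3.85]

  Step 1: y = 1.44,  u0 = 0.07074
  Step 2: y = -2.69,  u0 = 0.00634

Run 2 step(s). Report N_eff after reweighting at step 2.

step 1: w=[0.0000, 0.0000, 0.0000, 0.0000, 0.0002, 0.0005, 0.1519, 0.2700, 0.3585, 0.2123, 0.0065, 0.0000]  mean=0.9441  Neff=3.7091  idx=[6, 7, 7, 7, 7, 8, 8, 8, 8, 9, 9, 9]
step 2: w=[0.5220, 0.0883, 0.0883, 0.0883, 0.0883, 0.0312, 0.0312, 0.0312, 0.0312, 0.0000, 0.0000, 0.0000]  mean=0.4377  Neff=3.2513  idx=[0, 0, 0, 0, 0, 0, 0, 1, 2, 3, 4, 6]

N_eff = 3.2513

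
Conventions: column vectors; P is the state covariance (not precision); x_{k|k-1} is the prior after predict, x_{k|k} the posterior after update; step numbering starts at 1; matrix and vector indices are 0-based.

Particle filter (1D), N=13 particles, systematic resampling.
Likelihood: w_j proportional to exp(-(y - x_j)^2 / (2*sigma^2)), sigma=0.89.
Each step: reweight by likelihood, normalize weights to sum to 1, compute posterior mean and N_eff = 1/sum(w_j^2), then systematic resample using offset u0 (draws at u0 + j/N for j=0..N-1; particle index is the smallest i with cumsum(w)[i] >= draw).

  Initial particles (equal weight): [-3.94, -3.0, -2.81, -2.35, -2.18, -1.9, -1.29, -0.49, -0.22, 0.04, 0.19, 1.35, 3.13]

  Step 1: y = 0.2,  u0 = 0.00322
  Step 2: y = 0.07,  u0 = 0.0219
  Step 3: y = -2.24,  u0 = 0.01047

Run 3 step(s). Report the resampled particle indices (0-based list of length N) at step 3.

step 1: w=[0.0000, 0.0004, 0.0007, 0.0037, 0.0063, 0.0140, 0.0558, 0.1677, 0.2026, 0.2229, 0.2265, 0.0983, 0.0010]  mean=-0.0633  Neff=5.4586  idx=[3, 6, 7, 7, 8, 8, 9, 9, 9, 10, 10, 10, 11]
step 2: w=[0.0024, 0.0305, 0.0804, 0.0804, 0.0930, 0.0930, 0.0980, 0.0980, 0.0980, 0.0972, 0.0972, 0.0972, 0.0349]  mean=-0.0506  Neff=11.1739  idx=[1, 2, 3, 4, 5, 6, 7, 7, 8, 9, 10, 11, 11]
step 3: w=[0.4512, 0.1154, 0.1154, 0.0607, 0.0607, 0.0300, 0.0300, 0.0300, 0.0300, 0.0192, 0.0192, 0.0192, 0.0192]  mean=-0.7025  Neff=4.1214  idx=[0, 0, 0, 0, 0, 0, 1, 1, 2, 3, 4, 6, 9]

resampled_idx = [0, 0, 0, 0, 0, 0, 1, 1, 2, 3, 4, 6, 9]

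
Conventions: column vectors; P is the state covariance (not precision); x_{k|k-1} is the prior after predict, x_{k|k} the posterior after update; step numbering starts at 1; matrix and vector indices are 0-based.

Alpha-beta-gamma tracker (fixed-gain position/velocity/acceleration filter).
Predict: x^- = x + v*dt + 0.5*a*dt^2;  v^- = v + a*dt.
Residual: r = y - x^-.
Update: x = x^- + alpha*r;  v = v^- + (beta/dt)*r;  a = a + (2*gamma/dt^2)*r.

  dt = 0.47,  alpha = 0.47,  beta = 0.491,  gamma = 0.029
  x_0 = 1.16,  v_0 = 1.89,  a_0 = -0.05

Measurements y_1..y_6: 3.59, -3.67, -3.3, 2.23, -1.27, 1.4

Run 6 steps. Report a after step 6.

a_post = 0.8505

step 1: x_pred=2.0428  r=1.5472  x^+=2.7700  v^+=3.4829  a^+=0.3562
step 2: x_pred=4.4463  r=-8.1163  x^+=0.6316  v^+=-4.8286  a^+=-1.7748
step 3: x_pred=-1.8339  r=-1.4661  x^+=-2.5229  v^+=-7.1944  a^+=-2.1597
step 4: x_pred=-6.1429  r=8.3729  x^+=-2.2076  v^+=0.5375  a^+=0.0387
step 5: x_pred=-1.9507  r=0.6807  x^+=-1.6308  v^+=1.2668  a^+=0.2174
step 6: x_pred=-1.0114  r=2.4114  x^+=0.1220  v^+=3.8881  a^+=0.8505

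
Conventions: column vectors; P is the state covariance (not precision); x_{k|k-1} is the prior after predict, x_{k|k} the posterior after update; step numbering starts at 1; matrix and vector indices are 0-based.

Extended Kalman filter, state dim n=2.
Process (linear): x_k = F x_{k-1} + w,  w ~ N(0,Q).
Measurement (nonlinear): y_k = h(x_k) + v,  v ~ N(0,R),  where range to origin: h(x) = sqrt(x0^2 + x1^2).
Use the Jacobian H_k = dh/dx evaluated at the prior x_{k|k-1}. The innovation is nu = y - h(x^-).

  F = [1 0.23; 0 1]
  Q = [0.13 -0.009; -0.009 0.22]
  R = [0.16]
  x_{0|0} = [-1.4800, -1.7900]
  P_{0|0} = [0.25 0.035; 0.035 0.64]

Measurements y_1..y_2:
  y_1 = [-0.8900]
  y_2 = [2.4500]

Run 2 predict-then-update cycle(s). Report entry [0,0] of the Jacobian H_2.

H_jac[0,0] = -0.1797

step 1: x^-=[-1.8917, -1.7900]  P^-=[0.4300 0.1732; 0.1732 0.8600]  H_jac=[-0.7264 -0.6873]  S=[0.9660]  K=[-0.4465; -0.7421]  nu=[-3.4943]  x^+=[-0.3314, 0.8031]  P^+=[0.2374 -0.1469; -0.1469 0.3280]
step 2: x^-=[-0.1467, 0.8031]  P^-=[0.3171 -0.0805; -0.0805 0.5480]  H_jac=[-0.1797 0.9837]  S=[0.7290]  K=[-0.1868; 0.7593]  nu=[1.6336]  x^+=[-0.4518, 2.0435]  P^+=[0.2917 0.0229; 0.0229 0.1277]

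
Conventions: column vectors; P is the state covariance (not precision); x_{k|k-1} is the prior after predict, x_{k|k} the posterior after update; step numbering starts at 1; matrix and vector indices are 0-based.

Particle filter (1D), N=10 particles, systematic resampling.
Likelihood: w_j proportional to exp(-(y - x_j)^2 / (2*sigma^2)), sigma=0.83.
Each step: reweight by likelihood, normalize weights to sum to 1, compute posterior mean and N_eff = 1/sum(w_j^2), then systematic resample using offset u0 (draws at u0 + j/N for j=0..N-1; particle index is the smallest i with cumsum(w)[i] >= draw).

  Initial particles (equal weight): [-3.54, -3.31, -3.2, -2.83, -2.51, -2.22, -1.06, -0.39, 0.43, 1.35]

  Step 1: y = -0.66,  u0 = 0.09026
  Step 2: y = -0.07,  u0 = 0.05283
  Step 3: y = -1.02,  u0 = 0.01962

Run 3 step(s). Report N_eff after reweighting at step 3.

N_eff = 8.7940

step 1: w=[0.0009, 0.0023, 0.0035, 0.0125, 0.0318, 0.0653, 0.3399, 0.3621, 0.1612, 0.0203]  mean=-0.6874  Neff=3.5904  idx=[5, 6, 6, 6, 7, 7, 7, 7, 8, 9]
step 2: w=[0.0056, 0.0781, 0.0781, 0.0781, 0.1477, 0.1477, 0.1477, 0.1477, 0.1327, 0.0368]  mean=-0.3843  Neff=8.0315  idx=[1, 2, 4, 4, 5, 6, 6, 7, 8, 8]
step 3: w=[0.1441, 0.1441, 0.1082, 0.1082, 0.1082, 0.1082, 0.1082, 0.1082, 0.0314, 0.0314]  mean=-0.5317  Neff=8.7940  idx=[0, 0, 1, 2, 3, 4, 5, 5, 6, 7]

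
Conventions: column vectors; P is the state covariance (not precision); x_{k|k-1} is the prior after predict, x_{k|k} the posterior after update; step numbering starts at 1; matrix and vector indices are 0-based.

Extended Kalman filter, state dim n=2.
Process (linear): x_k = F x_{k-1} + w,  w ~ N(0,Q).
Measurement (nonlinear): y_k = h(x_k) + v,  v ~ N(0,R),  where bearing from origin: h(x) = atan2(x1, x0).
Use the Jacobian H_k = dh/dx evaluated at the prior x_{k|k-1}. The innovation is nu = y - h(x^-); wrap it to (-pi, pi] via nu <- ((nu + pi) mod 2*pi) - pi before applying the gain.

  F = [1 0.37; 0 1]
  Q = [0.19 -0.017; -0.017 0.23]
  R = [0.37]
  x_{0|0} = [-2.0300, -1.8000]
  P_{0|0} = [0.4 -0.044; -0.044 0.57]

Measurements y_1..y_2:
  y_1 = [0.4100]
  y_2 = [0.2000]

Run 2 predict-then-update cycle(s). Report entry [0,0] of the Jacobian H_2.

H_jac[0,0] = 0.1493

step 1: x^-=[-2.6960, -1.8000]  P^-=[0.6355 0.1499; 0.1499 0.8000]  H_jac=[0.1713 -0.2566]  S=[0.4281]  K=[0.1644; -0.4194]  nu=[2.9629]  x^+=[-2.2088, -3.0427]  P^+=[0.6239 0.1794; 0.1794 0.7247]
step 2: x^-=[-3.3346, -3.0427]  P^-=[1.0459 0.4306; 0.4306 0.9547]  H_jac=[0.1493 -0.1636]  S=[0.3978]  K=[0.2154; -0.2311]  nu=[2.6019]  x^+=[-2.7741, -3.6440]  P^+=[1.0274 0.4504; 0.4504 0.9334]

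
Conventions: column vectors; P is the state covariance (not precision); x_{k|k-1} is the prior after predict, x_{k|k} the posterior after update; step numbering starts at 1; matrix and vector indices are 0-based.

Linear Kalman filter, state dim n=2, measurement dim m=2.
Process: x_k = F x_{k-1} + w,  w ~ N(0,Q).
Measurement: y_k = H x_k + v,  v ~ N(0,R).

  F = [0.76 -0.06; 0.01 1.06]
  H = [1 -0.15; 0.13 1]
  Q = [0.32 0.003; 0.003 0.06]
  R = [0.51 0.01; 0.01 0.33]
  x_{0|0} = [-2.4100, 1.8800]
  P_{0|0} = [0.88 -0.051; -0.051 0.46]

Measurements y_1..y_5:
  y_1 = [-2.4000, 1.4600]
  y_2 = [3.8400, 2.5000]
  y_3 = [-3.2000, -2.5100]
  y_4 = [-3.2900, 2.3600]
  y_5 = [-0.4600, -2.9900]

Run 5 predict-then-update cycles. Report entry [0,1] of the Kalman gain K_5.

K[0,1] = 0.0704

step 1: x^-=[-1.9444, 1.9687]  P^-=[0.8346 -0.0606; -0.0606 0.5759]  S=[1.3757 -0.0273; -0.0273 0.9042]  K=[0.6147 0.0715; -0.0944 0.6253]  nu=[-0.1603, -0.2559]  x^+=[-2.0612, 1.8238]  P^+=[0.3126 -0.0109; -0.0109 0.2068]
step 2: x^-=[-1.6760, 1.9126]  P^-=[0.5023 -0.0165; -0.0165 0.2922]  S=[1.0238 0.0152; 0.0152 0.6264]  K=[0.4920 0.0659; -0.0659 0.4646]  nu=[5.8029, 0.8053]  x^+=[1.2323, 1.9045]  P^+=[0.2507 -0.0059; -0.0059 0.1534]
step 3: x^-=[0.8223, 2.0310]  P^-=[0.4659 -0.0096; -0.0096 0.2323]  S=[0.9840 0.0263; 0.0263 0.5677]  K=[0.4731 0.0678; -0.0561 0.4096]  nu=[-3.7176, -4.6479]  x^+=[-1.2519, 0.3359]  P^+=[0.2413 -0.0043; -0.0043 0.1352]
step 4: x^-=[-0.9716, 0.3435]  P^-=[0.4603 -0.0072; -0.0072 0.2118]  S=[0.9772 0.0310; 0.0310 0.5477]  K=[0.4699 0.0695; -0.0522 0.3880]  nu=[-2.2669, 2.1428]  x^+=[-1.8879, 1.2931]  P^+=[0.2398 -0.0035; -0.0035 0.1280]
step 5: x^-=[-1.5124, 1.3518]  P^-=[0.4593 -0.0062; -0.0062 0.2037]  S=[0.9757 0.0331; 0.0331 0.5399]  K=[0.4693 0.0704; -0.0505 0.3790]  nu=[1.2551, -4.1452]  x^+=[-1.2152, -0.2825]  P^+=[0.2396 -0.0032; -0.0032 0.1250]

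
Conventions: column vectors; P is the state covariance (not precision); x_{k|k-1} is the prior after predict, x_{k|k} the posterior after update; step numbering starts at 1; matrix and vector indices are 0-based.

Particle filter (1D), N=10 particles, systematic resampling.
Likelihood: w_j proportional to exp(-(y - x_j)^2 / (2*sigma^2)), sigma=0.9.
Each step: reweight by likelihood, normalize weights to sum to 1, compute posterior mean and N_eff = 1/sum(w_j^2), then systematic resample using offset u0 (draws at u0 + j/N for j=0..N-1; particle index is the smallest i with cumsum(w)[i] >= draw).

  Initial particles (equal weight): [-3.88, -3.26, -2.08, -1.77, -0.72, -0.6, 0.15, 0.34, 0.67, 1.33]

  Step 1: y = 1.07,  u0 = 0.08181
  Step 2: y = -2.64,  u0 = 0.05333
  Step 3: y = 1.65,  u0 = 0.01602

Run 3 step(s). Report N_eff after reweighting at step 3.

N_eff = 4.5387

step 1: w=[0.0000, 0.0000, 0.0006, 0.0020, 0.0395, 0.0510, 0.1692, 0.2054, 0.2585, 0.2737]  mean=0.5687  Neff=4.6133  idx=[5, 6, 7, 7, 8, 8, 8, 9, 9, 9]
step 2: w=[0.7917, 0.0846, 0.0430, 0.0430, 0.0119, 0.0119, 0.0119, 0.0006, 0.0006, 0.0006]  mean=-0.4066  Neff=1.5672  idx=[0, 0, 0, 0, 0, 0, 0, 0, 1, 3]
step 3: w=[0.0464, 0.0464, 0.0464, 0.0464, 0.0464, 0.0464, 0.0464, 0.0464, 0.2632, 0.3659]  mean=-0.0587  Neff=4.5387  idx=[0, 2, 4, 6, 8, 8, 8, 9, 9, 9]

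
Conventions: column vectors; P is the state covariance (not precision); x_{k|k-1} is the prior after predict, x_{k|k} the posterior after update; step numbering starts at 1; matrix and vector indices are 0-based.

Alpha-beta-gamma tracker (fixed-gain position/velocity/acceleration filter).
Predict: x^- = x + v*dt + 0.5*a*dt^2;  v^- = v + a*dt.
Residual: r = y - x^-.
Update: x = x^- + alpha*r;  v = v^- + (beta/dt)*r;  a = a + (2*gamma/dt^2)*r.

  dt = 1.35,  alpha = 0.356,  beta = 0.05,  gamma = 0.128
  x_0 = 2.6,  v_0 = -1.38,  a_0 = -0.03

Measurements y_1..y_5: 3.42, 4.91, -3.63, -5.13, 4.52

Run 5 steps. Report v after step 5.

v_post = -0.0179

step 1: x_pred=0.7097  r=2.7103  x^+=1.6745  v^+=-1.3201  a^+=0.3507
step 2: x_pred=0.2120  r=4.6980  x^+=1.8845  v^+=-0.6727  a^+=1.0106
step 3: x_pred=1.8973  r=-5.5273  x^+=-0.0704  v^+=0.4870  a^+=0.2342
step 4: x_pred=0.8004  r=-5.9304  x^+=-1.3108  v^+=0.5835  a^+=-0.5988
step 5: x_pred=-1.0687  r=5.5887  x^+=0.9209  v^+=-0.0179  a^+=0.1862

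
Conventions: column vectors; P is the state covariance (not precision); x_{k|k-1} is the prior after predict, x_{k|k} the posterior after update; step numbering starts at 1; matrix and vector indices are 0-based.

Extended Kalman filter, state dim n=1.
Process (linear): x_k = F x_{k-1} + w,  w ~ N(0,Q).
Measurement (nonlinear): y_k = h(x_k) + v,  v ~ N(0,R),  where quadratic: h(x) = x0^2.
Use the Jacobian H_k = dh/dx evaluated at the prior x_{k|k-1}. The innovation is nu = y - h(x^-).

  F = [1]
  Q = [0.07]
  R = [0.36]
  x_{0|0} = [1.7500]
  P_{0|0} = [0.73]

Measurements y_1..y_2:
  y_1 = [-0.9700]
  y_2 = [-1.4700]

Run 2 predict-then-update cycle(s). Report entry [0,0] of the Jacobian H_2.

step 1: x^-=[1.7500]  P^-=[0.8000]  H_jac=[3.5000]  S=[10.1600]  K=[0.2756]  nu=[-4.0325]  x^+=[0.6387]  P^+=[0.0283]
step 2: x^-=[0.6387]  P^-=[0.0983]  H_jac=[1.2774]  S=[0.5205]  K=[0.2414]  nu=[-1.8779]  x^+=[0.1854]  P^+=[0.0680]

H_jac[0,0] = 1.2774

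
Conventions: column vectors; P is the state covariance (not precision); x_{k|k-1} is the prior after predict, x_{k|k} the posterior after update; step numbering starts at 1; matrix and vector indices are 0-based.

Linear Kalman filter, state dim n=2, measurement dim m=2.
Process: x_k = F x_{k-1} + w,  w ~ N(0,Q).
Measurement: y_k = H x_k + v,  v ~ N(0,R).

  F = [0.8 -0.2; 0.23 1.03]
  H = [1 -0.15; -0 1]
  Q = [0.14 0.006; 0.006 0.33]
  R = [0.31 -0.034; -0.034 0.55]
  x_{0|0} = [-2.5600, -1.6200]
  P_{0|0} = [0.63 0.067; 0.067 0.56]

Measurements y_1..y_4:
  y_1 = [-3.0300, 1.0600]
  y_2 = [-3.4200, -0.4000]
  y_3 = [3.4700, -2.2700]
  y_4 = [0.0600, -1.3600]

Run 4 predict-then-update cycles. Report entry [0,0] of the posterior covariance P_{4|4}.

P_post[0,0] = 0.1336

step 1: x^-=[-1.7240, -2.2574]  P^-=[0.5442 0.0587; 0.0587 0.9892]  S=[0.8588 -0.1237; -0.1237 1.5392]  K=[0.6362 0.0893; -0.0120 0.6417]  nu=[-1.6446, 3.3174]  x^+=[-2.4742, -0.1089]  P^+=[0.1983 0.0275; 0.0275 0.3533]
step 2: x^-=[-1.9576, -0.6812]  P^-=[0.2723 -0.0089; -0.0089 0.7284]  S=[0.6013 -0.1522; -0.1522 1.2784]  K=[0.4673 0.0486; -0.0540 0.5633]  nu=[-1.5646, 0.2812]  x^+=[-2.6751, -0.4383]  P^+=[0.1448 0.0109; 0.0109 0.3117]
step 3: x^-=[-2.0524, -1.0668]  P^-=[0.2417 -0.0231; -0.0231 0.6735]  S=[0.5738 -0.1581; -0.1581 1.2235]  K=[0.4377 0.0377; -0.0670 0.5418]  nu=[5.3624, -1.2032]  x^+=[0.2491, -2.0780]  P^+=[0.1353 0.0058; 0.0058 0.3003]
step 4: x^-=[0.6149, -2.0831]  P^-=[0.2367 -0.0264; -0.0264 0.6585]  S=[0.5695 -0.1592; -0.1592 1.2085]  K=[0.4325 0.0351; -0.0701 0.5356]  nu=[-0.8674, 0.7231]  x^+=[0.2652, -1.6350]  P^+=[0.1336 0.0046; 0.0046 0.2970]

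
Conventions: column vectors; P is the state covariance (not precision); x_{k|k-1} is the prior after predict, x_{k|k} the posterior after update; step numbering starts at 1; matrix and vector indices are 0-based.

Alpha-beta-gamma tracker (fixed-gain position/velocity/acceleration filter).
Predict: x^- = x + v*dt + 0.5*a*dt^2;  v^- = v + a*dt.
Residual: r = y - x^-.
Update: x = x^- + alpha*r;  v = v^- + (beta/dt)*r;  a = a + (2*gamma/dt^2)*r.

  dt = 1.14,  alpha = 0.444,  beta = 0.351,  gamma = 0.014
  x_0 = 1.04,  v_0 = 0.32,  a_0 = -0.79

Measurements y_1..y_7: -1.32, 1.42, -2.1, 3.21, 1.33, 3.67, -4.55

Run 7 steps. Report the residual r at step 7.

resid = -6.4559

step 1: x_pred=0.8915  r=-2.2115  x^+=-0.0904  v^+=-1.2615  a^+=-0.8376
step 2: x_pred=-2.0728  r=3.4928  x^+=-0.5220  v^+=-1.1410  a^+=-0.7624
step 3: x_pred=-2.3181  r=0.2181  x^+=-2.2213  v^+=-1.9429  a^+=-0.7577
step 4: x_pred=-4.9286  r=8.1386  x^+=-1.3151  v^+=-0.3009  a^+=-0.5823
step 5: x_pred=-2.0365  r=3.3665  x^+=-0.5418  v^+=0.0718  a^+=-0.5098
step 6: x_pred=-0.7912  r=4.4612  x^+=1.1896  v^+=0.8642  a^+=-0.4137
step 7: x_pred=1.9059  r=-6.4559  x^+=-0.9605  v^+=-1.5952  a^+=-0.5528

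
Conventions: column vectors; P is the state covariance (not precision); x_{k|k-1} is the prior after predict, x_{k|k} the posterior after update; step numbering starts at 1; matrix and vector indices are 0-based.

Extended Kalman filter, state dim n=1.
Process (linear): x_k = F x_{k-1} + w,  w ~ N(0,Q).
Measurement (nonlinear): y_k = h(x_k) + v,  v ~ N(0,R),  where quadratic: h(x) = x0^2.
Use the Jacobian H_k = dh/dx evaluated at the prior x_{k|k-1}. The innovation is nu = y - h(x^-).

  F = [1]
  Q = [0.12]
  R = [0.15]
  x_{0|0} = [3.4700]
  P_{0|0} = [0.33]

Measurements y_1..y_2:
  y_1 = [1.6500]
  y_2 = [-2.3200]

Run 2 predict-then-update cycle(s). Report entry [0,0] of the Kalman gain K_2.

step 1: x^-=[3.4700]  P^-=[0.4500]  H_jac=[6.9400]  S=[21.8236]  K=[0.1431]  nu=[-10.3909]  x^+=[1.9830]  P^+=[0.0031]
step 2: x^-=[1.9830]  P^-=[0.1231]  H_jac=[3.9661]  S=[2.0862]  K=[0.2340]  nu=[-6.2525]  x^+=[0.5199]  P^+=[0.0089]

K[0,0] = 0.2340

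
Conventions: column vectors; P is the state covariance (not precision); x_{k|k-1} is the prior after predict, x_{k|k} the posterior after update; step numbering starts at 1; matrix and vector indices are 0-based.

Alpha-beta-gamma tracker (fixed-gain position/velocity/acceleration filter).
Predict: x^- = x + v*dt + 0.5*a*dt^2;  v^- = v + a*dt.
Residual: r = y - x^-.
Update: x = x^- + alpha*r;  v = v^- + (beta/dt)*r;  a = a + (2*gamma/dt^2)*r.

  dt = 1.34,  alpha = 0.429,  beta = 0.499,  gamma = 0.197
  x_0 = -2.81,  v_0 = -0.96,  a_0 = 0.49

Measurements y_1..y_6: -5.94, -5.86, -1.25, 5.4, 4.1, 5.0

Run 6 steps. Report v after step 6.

v_post = 3.4440

step 1: x_pred=-3.6565  r=-2.2835  x^+=-4.6361  v^+=-1.1538  a^+=-0.0111
step 2: x_pred=-6.1921  r=0.3321  x^+=-6.0496  v^+=-1.0449  a^+=0.0618
step 3: x_pred=-7.3943  r=6.1443  x^+=-4.7584  v^+=1.3260  a^+=1.4100
step 4: x_pred=-1.7157  r=7.1157  x^+=1.3369  v^+=5.8652  a^+=2.9714
step 5: x_pred=11.8640  r=-7.7640  x^+=8.5333  v^+=6.9556  a^+=1.2678
step 6: x_pred=18.9920  r=-13.9920  x^+=12.9894  v^+=3.4440  a^+=-1.8024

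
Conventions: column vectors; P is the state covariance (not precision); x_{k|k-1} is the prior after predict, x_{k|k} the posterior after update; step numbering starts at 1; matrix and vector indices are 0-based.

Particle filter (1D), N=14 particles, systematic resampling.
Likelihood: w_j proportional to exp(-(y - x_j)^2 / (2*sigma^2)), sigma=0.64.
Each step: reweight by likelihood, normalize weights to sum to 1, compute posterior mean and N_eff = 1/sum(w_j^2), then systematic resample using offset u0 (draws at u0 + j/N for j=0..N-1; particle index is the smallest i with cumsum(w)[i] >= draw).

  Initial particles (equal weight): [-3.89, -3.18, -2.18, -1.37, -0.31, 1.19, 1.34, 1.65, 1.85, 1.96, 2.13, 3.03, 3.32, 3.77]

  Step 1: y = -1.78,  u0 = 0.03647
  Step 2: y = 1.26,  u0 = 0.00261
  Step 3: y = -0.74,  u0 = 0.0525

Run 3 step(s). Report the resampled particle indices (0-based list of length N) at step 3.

resampled_idx = [0, 1, 2, 3, 4, 5, 6, 7, 8, 9, 10, 11, 12, 13]

step 1: w=[0.0024, 0.0507, 0.4559, 0.4514, 0.0396, 0.0000, 0.0000, 0.0000, 0.0000, 0.0000, 0.0000, 0.0000, 0.0000, 0.0000]  mean=-1.7950  Neff=2.4054  idx=[1, 2, 2, 2, 2, 2, 2, 3, 3, 3, 3, 3, 3, 4]
step 2: w=[0.0000, 0.0000, 0.0000, 0.0000, 0.0000, 0.0000, 0.0000, 0.0043, 0.0043, 0.0043, 0.0043, 0.0043, 0.0043, 0.9744]  mean=-0.3372  Neff=1.0531  idx=[7, 13, 13, 13, 13, 13, 13, 13, 13, 13, 13, 13, 13, 13]
step 3: w=[0.0561, 0.0726, 0.0726, 0.0726, 0.0726, 0.0726, 0.0726, 0.0726, 0.0726, 0.0726, 0.0726, 0.0726, 0.0726, 0.0726]  mean=-0.3694  Neff=13.9503  idx=[0, 1, 2, 3, 4, 5, 6, 7, 8, 9, 10, 11, 12, 13]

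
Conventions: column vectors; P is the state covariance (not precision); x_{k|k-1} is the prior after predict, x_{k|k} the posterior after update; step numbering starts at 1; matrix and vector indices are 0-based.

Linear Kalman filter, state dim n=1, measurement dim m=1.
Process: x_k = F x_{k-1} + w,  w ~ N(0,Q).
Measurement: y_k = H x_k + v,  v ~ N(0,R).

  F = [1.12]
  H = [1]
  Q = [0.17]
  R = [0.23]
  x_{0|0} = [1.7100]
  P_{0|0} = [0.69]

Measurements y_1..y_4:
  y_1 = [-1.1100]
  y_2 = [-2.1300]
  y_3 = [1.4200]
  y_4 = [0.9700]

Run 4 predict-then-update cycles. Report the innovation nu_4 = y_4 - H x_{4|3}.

step 1: x^-=[1.9152]  P^-=[1.0355]  S=[1.2655]  K=[0.8183]  nu=[-3.0252]  x^+=[-0.5602]  P^+=[0.1882]
step 2: x^-=[-0.6274]  P^-=[0.4061]  S=[0.6361]  K=[0.6384]  nu=[-1.5026]  x^+=[-1.5867]  P^+=[0.1468]
step 3: x^-=[-1.7771]  P^-=[0.3542]  S=[0.5842]  K=[0.6063]  nu=[3.1971]  x^+=[0.1613]  P^+=[0.1394]
step 4: x^-=[0.1806]  P^-=[0.3449]  S=[0.5749]  K=[0.5999]  nu=[0.7894]  x^+=[0.6542]  P^+=[0.1380]

innov = [0.7894]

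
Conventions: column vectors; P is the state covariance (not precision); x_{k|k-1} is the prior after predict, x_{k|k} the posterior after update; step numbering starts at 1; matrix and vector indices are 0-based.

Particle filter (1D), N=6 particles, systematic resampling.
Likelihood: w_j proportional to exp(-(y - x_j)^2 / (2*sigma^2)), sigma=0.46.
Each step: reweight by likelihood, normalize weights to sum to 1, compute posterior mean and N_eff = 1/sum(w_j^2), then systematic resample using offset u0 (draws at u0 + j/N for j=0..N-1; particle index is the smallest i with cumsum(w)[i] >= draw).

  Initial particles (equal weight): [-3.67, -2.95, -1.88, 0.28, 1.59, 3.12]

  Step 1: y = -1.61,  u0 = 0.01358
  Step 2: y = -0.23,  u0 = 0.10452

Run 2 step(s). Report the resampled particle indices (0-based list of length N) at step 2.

step 1: w=[0.0001, 0.0168, 0.9829, 0.0003, 0.0000, 0.0000]  mean=-1.8975  Neff=1.0348  idx=[1, 2, 2, 2, 2, 2]
step 2: w=[0.0000, 0.2000, 0.2000, 0.2000, 0.2000, 0.2000]  mean=-1.8800  Neff=5.0000  idx=[1, 2, 3, 4, 4, 5]

resampled_idx = [1, 2, 3, 4, 4, 5]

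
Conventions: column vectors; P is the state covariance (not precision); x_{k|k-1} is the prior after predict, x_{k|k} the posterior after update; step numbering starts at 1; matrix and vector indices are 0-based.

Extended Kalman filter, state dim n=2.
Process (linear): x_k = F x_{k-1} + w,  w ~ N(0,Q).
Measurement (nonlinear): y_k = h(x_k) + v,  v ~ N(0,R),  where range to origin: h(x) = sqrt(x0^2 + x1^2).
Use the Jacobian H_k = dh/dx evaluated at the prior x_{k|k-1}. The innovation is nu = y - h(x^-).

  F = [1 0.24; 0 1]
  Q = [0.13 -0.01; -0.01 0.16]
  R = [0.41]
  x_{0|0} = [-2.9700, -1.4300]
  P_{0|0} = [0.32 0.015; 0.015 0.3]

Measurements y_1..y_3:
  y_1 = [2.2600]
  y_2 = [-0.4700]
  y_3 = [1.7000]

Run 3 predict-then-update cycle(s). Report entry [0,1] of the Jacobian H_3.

step 1: x^-=[-3.3132, -1.4300]  P^-=[0.4745 0.0770; 0.0770 0.4600]  H_jac=[-0.9181 -0.3963]  S=[0.9382]  K=[-0.4968; -0.2696]  nu=[-1.3486]  x^+=[-2.6432, -1.0664]  P^+=[0.2429 -0.0487; -0.0487 0.3918]
step 2: x^-=[-2.8991, -1.0664]  P^-=[0.3721 0.0353; 0.0353 0.5518]  H_jac=[-0.9385 -0.3452]  S=[0.8264]  K=[-0.4373; -0.2706]  nu=[-3.5590]  x^+=[-1.3426, -0.1032]  P^+=[0.2140 -0.0625; -0.0625 0.4913]
step 3: x^-=[-1.3674, -0.1032]  P^-=[0.3423 0.0454; 0.0454 0.6513]  H_jac=[-0.9972 -0.0752]  S=[0.7609]  K=[-0.4531; -0.1239]  nu=[0.3287]  x^+=[-1.5164, -0.1439]  P^+=[0.1861 0.0027; 0.0027 0.6396]

H_jac[0,1] = -0.0752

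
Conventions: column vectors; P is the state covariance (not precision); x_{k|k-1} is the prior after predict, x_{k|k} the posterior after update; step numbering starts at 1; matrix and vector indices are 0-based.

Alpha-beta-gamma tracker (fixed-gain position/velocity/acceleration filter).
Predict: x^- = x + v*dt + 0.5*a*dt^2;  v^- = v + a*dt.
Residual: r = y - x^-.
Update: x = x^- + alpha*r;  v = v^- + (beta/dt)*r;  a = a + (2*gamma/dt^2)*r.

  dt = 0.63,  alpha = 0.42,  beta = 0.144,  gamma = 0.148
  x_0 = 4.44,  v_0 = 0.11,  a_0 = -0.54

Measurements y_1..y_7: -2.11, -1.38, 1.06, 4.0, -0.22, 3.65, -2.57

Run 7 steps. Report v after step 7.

v_post = 14.4300

step 1: x_pred=4.4021  r=-6.5121  x^+=1.6670  v^+=-1.7187  a^+=-5.3966
step 2: x_pred=-0.4867  r=-0.8933  x^+=-0.8619  v^+=-5.3227  a^+=-6.0628
step 3: x_pred=-5.4184  r=6.4784  x^+=-2.6975  v^+=-7.6616  a^+=-1.2314
step 4: x_pred=-7.7686  r=11.7686  x^+=-2.8258  v^+=-5.7474  a^+=7.5454
step 5: x_pred=-4.9492  r=4.7292  x^+=-2.9630  v^+=0.0872  a^+=11.0724
step 6: x_pred=-0.7107  r=4.3607  x^+=1.1208  v^+=8.0595  a^+=14.3245
step 7: x_pred=9.0410  r=-11.6110  x^+=4.1644  v^+=14.4300  a^+=5.6653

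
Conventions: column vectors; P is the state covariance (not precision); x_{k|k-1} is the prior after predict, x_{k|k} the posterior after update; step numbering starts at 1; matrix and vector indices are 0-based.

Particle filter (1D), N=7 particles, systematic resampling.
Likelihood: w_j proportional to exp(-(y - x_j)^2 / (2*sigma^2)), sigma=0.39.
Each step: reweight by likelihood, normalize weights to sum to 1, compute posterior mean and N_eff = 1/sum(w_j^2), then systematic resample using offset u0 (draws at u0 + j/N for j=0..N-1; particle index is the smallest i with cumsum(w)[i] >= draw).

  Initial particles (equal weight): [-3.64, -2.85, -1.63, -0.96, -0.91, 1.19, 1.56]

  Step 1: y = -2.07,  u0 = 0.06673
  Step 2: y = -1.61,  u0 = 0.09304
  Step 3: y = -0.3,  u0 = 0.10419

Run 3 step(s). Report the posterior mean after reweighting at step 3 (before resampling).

post_mean = -1.6300

step 1: w=[0.0004, 0.1949, 0.7623, 0.0251, 0.0173, 0.0000, 0.0000]  mean=-1.8395  Neff=1.6130  idx=[1, 2, 2, 2, 2, 2, 2]
step 2: w=[0.0011, 0.1665, 0.1665, 0.1665, 0.1665, 0.1665, 0.1665]  mean=-1.6313  Neff=6.0127  idx=[1, 2, 3, 4, 4, 5, 6]
step 3: w=[0.1429, 0.1429, 0.1429, 0.1429, 0.1429, 0.1429, 0.1429]  mean=-1.6300  Neff=7.0000  idx=[0, 1, 2, 3, 4, 5, 6]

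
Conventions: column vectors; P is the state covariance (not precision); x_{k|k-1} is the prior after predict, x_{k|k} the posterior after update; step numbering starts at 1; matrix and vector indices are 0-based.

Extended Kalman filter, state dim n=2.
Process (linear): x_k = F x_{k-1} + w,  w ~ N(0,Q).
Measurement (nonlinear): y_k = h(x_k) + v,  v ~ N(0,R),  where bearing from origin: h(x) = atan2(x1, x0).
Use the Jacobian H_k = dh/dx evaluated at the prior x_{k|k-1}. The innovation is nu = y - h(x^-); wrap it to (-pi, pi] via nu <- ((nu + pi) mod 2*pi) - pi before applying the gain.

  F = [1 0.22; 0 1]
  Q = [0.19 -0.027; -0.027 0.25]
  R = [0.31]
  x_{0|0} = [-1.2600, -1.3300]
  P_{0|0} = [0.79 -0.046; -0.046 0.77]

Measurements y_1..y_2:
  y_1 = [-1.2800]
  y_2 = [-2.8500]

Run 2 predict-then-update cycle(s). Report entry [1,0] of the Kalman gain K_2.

K[1,0] = -0.2063

step 1: x^-=[-1.5526, -1.3300]  P^-=[0.9970 0.0964; 0.0964 1.0200]  H_jac=[0.3182 -0.3715]  S=[0.5289]  K=[0.5321; -0.6584]  nu=[1.1533]  x^+=[-0.9389, -2.0893]  P^+=[0.8472 0.2817; 0.2817 0.7907]
step 2: x^-=[-1.3985, -2.0893]  P^-=[1.1995 0.4287; 0.4287 1.0407]  H_jac=[0.3305 -0.2213]  S=[0.4293]  K=[0.7026; -0.2063]  nu=[-0.6893]  x^+=[-1.8829, -1.9471]  P^+=[0.9876 0.4909; 0.4909 1.0225]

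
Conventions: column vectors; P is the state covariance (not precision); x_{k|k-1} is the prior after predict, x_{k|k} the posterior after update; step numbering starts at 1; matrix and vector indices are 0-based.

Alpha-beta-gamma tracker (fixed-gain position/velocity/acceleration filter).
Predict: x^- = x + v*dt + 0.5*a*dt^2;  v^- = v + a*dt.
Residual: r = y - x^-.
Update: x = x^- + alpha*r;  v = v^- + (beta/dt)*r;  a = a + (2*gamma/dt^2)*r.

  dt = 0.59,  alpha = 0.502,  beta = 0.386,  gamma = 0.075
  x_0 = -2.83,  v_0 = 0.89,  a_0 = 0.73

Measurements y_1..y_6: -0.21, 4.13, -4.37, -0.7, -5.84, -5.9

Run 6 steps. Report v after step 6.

step 1: x_pred=-2.1778  r=1.9678  x^+=-1.1900  v^+=2.6081  a^+=1.5780
step 2: x_pred=0.6235  r=3.5065  x^+=2.3837  v^+=5.8332  a^+=3.0890
step 3: x_pred=6.3630  r=-10.7330  x^+=0.9750  v^+=0.6338  a^+=-1.5360
step 4: x_pred=1.0816  r=-1.7816  x^+=0.1873  v^+=-1.4380  a^+=-2.3037
step 5: x_pred=-1.0621  r=-4.7779  x^+=-3.4606  v^+=-5.9231  a^+=-4.3625
step 6: x_pred=-7.7145  r=1.8145  x^+=-6.8036  v^+=-7.3098  a^+=-3.5806

v_post = -7.3098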